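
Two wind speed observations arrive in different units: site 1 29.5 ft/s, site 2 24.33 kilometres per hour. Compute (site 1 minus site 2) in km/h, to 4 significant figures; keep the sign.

8.040 km/h

site 1: 29.5 ft/s = 32.36976 km/h.
Difference: 32.36976 − 24.33000 = 8.040 km/h.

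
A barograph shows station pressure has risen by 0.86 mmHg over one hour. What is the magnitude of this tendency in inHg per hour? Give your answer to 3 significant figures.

0.0339 inHg per hour

0.86 mmHg / 1 h × 0.0393701 inHg/mmHg = 0.0339 inHg/h.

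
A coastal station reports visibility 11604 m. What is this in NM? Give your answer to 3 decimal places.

6.266 nmi

1 m = 0.000539957 nmi, so 11604 × 0.000539957 = 6.266 nmi.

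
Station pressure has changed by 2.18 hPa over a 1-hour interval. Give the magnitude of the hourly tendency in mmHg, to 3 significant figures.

1.64 mmHg per hour

2.18 hPa / 1 h × 0.750062 mmHg/hPa = 1.64 mmHg/h.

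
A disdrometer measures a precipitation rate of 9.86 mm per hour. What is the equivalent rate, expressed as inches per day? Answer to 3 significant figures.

9.32 in/day

9.86 mm/hour × 0.0393701 in/mm × 24 hour/day = 9.32 in/day.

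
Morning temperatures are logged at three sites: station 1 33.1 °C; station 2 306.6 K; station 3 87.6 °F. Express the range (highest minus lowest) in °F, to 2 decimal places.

4.61 °F

station 2: 306.6 K = 33.450 °C.
station 3: 87.6 °F = 30.889 °C.
Spread: 33.450 − 30.889 = 2.561 °C = 4.61 °F.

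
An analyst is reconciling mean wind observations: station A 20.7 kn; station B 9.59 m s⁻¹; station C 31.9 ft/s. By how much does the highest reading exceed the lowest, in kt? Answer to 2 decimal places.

2.06 kt

station B: 9.59 m/s = 18.6415 kt.
station C: 31.9 ft/s = 18.9002 kt.
Spread: 20.7000 − 18.6415 = 2.06 kt.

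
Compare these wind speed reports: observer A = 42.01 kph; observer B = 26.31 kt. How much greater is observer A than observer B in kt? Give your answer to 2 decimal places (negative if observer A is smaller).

-3.63 kt

observer A: 42.01 km/h = 22.6836 kt.
Difference: 22.6836 − 26.3100 = -3.63 kt.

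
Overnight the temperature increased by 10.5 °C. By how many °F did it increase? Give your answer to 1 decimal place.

A change of 1 °C equals a change of 1.8 °F: Δ°F = 10.5 × 1.8 = 18.9 °F.

18.9 °F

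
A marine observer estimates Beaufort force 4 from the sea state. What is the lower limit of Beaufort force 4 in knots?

11 kt

Beaufort 4 (moderate breeze) spans 11–16 knots.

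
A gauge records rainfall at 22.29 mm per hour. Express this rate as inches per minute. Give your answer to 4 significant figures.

0.01463 in/minute

22.29 mm/hour × 0.0393701 in/mm × 0.0166667 hour/minute = 0.01463 in/minute.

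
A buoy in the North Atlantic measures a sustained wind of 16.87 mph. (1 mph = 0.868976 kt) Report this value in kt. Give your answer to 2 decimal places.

14.66 kt

1 mph = 0.868976 kt, so 16.87 × 0.868976 = 14.66 kt.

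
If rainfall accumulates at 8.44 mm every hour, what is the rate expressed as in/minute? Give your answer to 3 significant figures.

8.44 mm/hour × 0.0393701 in/mm × 0.0166667 hour/minute = 0.00554 in/minute.

0.00554 in/minute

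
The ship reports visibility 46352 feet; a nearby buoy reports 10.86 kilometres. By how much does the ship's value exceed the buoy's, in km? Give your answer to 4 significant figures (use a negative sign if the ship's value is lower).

the ship: 46352 ft = 14.12809 km.
Difference: 14.12809 − 10.86000 = 3.268 km.

3.268 km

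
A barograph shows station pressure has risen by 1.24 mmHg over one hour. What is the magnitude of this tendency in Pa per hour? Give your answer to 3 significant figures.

165 Pa per hour

1.24 mmHg / 1 h × 133.322 Pa/mmHg = 165 Pa/h.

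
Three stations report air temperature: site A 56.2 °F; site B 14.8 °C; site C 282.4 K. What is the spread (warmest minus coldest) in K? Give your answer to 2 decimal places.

site A: 56.2 °F = 13.444 °C.
site C: 282.4 K = 9.250 °C.
Spread: 14.800 − 9.250 = 5.550 °C.

5.55 K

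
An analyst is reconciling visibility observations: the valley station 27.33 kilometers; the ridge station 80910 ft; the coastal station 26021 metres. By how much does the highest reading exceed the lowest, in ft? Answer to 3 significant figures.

the valley station: 27.33 km = 89665.35 ft.
the coastal station: 26021 m = 85370.73 ft.
Spread: 89665.35 − 80910.00 = 8760 ft.

8760 ft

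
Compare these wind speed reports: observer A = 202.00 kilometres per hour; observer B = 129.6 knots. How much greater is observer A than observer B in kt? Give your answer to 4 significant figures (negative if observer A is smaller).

observer A: 202.00 km/h = 109.0713 kt.
Difference: 109.0713 − 129.6000 = -20.53 kt.

-20.53 kt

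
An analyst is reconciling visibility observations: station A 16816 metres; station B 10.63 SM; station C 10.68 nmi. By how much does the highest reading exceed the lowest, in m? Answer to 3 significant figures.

station B: 10.63 SM = 17107.33 m.
station C: 10.68 nmi = 19779.36 m.
Spread: 19779.36 − 16816.00 = 2960 m.

2960 m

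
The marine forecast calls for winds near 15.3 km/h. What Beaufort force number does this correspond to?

Beaufort force 3

15.3 km/h = 4.2 m/s, which is Beaufort 3 (gentle breeze, 3.4–5.4 m/s).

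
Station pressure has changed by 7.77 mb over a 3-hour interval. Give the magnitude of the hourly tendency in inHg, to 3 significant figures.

0.0765 inHg per hour

7.77 mb / 3 h × 0.02953 inHg/mb = 0.0765 inHg/h.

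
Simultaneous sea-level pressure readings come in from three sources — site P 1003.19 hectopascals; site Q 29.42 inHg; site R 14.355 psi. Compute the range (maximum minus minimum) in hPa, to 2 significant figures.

13 hPa

site Q: 29.42 inHg = 996.28 hPa.
site R: 14.355 psi = 989.74 hPa.
Spread: 1003.19 − 989.74 = 13 hPa.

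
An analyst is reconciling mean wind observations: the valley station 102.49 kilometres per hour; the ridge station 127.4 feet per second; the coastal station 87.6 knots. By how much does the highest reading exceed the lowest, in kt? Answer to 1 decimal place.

32.3 kt

the valley station: 102.49 km/h = 55.340 kt.
the ridge station: 127.4 ft/s = 75.482 kt.
Spread: 87.600 − 55.340 = 32.3 kt.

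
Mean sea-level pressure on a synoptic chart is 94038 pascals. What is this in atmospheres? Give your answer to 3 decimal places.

0.928 atm

1 Pa = 9.86923e-06 atm, so 94038 × 9.86923e-06 = 0.928 atm.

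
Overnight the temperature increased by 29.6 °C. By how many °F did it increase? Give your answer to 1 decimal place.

Converting a difference, only the 9/5 scale factor applies: Δ°F = 29.6 × 1.8 = 53.3 °F.

53.3 °F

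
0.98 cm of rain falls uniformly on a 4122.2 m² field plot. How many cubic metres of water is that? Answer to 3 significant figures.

40.4 cubic metres

Depth: 0.98 cm × 10 = 9.8 mm.
1 mm over 1 m² is 1 L, so volume = 9.8 × 4122.2 = 40397.56 L = 40.4 m³.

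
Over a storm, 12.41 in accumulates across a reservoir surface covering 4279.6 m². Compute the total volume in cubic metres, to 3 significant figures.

Depth: 12.41 in × 25.4 = 315.214 mm.
1 mm over 1 m² is 1 L, so volume = 315.214 × 4279.6 = 1348989.8 L = 1350 m³.

1350 cubic metres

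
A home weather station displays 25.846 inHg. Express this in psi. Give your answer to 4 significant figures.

12.69 psi

1 inHg = 0.491154 psi, so 25.846 × 0.491154 = 12.69 psi.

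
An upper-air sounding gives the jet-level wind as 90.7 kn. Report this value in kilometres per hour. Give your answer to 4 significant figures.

1 kt = 1.852 km/h, so 90.7 × 1.852 = 168.0 km/h.

168.0 km/h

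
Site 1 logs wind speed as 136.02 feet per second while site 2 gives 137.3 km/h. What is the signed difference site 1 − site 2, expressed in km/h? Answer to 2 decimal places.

11.95 km/h

site 1: 136.02 ft/s = 149.2520 km/h.
Difference: 149.2520 − 137.3000 = 11.95 km/h.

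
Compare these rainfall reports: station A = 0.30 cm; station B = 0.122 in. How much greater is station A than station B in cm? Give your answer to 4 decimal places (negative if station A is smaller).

-0.0099 cm

station B: 0.122 in = 0.309880 cm.
Difference: 0.300000 − 0.309880 = -0.0099 cm.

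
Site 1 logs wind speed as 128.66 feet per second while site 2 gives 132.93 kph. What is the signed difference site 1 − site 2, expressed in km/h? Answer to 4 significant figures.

site 1: 128.66 ft/s = 141.17604 km/h.
Difference: 141.17604 − 132.93000 = 8.246 km/h.

8.246 km/h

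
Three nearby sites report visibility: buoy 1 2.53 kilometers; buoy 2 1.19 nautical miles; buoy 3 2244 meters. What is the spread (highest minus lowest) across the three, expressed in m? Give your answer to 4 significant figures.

326.1 m

buoy 1: 2.53 km = 2530.000 m.
buoy 2: 1.19 nmi = 2203.880 m.
Spread: 2530.000 − 2203.880 = 326.1 m.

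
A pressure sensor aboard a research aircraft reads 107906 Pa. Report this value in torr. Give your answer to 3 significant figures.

1 Pa = 0.00750062 mmHg, so 107906 × 0.00750062 = 809 mmHg.

809 mmHg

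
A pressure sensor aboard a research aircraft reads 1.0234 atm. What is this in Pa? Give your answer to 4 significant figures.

103700 Pa

1 atm = 101325 Pa, so 1.0234 × 101325 = 103700 Pa.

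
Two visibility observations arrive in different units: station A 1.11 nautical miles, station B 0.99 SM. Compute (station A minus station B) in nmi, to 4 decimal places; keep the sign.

station B: 0.99 SM = 0.860286 nmi.
Difference: 1.110000 − 0.860286 = 0.2497 nmi.

0.2497 nmi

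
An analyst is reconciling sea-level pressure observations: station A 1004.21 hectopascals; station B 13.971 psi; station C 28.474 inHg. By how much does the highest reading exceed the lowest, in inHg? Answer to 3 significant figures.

station A: 1004.21 hPa = 29.6543 inHg.
station B: 13.971 psi = 28.4452 inHg.
Spread: 29.6543 − 28.4452 = 1.21 inHg.

1.21 inHg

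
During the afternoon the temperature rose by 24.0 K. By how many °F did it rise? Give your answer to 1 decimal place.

A change of 1 °C equals a change of 1.8 °F: Δ°F = 24.0 × 1.8 = 43.2 °F.

43.2 °F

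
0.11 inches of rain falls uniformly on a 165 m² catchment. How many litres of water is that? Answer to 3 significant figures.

461 litres

Depth: 0.11 in × 25.4 = 2.794 mm.
1 mm over 1 m² is 1 L, so volume = 2.794 × 165 = 461.01 L ≈ 461 L.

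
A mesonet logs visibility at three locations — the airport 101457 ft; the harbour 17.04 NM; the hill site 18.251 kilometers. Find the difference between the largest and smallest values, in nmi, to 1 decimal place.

7.2 nmi

the airport: 101457 ft = 16.698 nmi.
the hill site: 18.251 km = 9.855 nmi.
Spread: 17.040 − 9.855 = 7.2 nmi.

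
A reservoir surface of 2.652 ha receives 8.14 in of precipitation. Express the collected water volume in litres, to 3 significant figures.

Depth: 8.14 in × 25.4 = 206.756 mm.
Area: 2.652 ha = 26520 m².
1 mm over 1 m² is 1 L, so volume = 206.756 × 26520 = 5483169.1 L ≈ 5480000 L.

5480000 litres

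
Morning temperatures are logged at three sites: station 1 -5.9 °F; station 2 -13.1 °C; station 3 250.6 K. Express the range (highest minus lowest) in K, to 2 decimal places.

station 1: -5.9 °F = -21.056 °C.
station 3: 250.6 K = -22.550 °C.
Spread: (-13.100) − (-22.550) = 9.450 °C.

9.45 K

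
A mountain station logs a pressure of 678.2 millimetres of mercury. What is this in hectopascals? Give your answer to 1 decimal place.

1 mmHg = 1.33322 hPa, so 678.2 × 1.33322 = 904.2 hPa.

904.2 hPa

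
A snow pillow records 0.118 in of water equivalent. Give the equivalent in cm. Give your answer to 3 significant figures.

1 in = 2.54 cm, so 0.118 × 2.54 = 0.300 cm.

0.300 cm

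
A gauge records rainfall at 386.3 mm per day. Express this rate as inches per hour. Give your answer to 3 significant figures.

386.3 mm/day × 0.0393701 in/mm × 0.0416667 day/hour = 0.634 in/hour.

0.634 in/hour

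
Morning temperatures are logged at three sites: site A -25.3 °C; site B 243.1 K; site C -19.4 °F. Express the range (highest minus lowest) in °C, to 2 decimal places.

site B: 243.1 K = -30.050 °C.
site C: -19.4 °F = -28.556 °C.
Spread: (-25.300) − (-30.050) = 4.750 °C.

4.75 °C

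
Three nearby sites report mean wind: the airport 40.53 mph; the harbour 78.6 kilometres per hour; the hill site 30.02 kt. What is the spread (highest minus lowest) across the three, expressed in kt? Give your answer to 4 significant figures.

the airport: 40.53 mph = 35.2196 kt.
the harbour: 78.6 km/h = 42.4406 kt.
Spread: 42.4406 − 30.0200 = 12.42 kt.

12.42 kt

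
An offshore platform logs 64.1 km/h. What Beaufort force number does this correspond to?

64.1 km/h = 17.8 m/s, which is Beaufort 8 (gale, 17.2–20.7 m/s).

Beaufort force 8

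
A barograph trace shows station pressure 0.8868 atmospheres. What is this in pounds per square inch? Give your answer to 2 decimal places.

1 atm = 14.6959 psi, so 0.8868 × 14.6959 = 13.03 psi.

13.03 psi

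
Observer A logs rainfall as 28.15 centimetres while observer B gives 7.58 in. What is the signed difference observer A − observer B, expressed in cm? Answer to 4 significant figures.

8.897 cm

observer B: 7.58 in = 19.25320 cm.
Difference: 28.15000 − 19.25320 = 8.897 cm.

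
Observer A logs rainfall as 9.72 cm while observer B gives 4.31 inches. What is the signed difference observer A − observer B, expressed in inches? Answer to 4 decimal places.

observer A: 9.72 cm = 3.826772 in.
Difference: 3.826772 − 4.310000 = -0.4832 in.

-0.4832 in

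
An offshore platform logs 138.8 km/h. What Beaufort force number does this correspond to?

138.8 km/h = 38.6 m/s, which is Beaufort 12 (hurricane force, ≥32.7 m/s).

Beaufort force 12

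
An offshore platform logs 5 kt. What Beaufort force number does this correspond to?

5 kt lies in the Beaufort 2 band (light breeze, 4–6 kt).

Beaufort force 2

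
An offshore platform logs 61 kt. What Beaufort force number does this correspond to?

61 kt lies in the Beaufort 11 band (violent storm, 56–63 kt).

Beaufort force 11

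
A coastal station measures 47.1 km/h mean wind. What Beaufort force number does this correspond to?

47.1 km/h = 13.1 m/s, which is Beaufort 6 (strong breeze, 10.8–13.8 m/s).

Beaufort force 6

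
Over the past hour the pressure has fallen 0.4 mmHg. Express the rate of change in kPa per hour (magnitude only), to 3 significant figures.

0.0533 kPa per hour

0.4 mmHg / 1 h × 0.133322 kPa/mmHg = 0.0533 kPa/h.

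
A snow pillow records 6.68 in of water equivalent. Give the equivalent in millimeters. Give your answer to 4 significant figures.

1 in = 25.4 mm, so 6.68 × 25.4 = 169.7 mm.

169.7 mm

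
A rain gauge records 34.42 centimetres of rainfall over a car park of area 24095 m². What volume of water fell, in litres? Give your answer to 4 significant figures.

Depth: 34.42 cm × 10 = 344.2 mm.
1 mm over 1 m² is 1 L, so volume = 344.2 × 24095 = 8293499 L ≈ 8293000 L.

8293000 litres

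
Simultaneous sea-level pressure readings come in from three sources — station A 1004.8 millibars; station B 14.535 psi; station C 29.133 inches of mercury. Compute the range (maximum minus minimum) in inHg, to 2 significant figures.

station A: 1004.8 mb = 29.6717 inHg.
station B: 14.535 psi = 29.5936 inHg.
Spread: 29.6717 − 29.1330 = 0.54 inHg.

0.54 inHg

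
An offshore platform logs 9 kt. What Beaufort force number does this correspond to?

Beaufort force 3

9 kt lies in the Beaufort 3 band (gentle breeze, 7–10 kt).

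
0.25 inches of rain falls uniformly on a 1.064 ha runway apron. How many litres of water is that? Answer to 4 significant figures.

67560 litres

Depth: 0.25 in × 25.4 = 6.35 mm.
Area: 1.064 ha = 10640 m².
1 mm over 1 m² is 1 L, so volume = 6.35 × 10640 = 67564 L ≈ 67560 L.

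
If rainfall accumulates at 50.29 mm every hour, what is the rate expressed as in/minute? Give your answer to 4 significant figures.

50.29 mm/hour × 0.0393701 in/mm × 0.0166667 hour/minute = 0.03300 in/minute.

0.03300 in/minute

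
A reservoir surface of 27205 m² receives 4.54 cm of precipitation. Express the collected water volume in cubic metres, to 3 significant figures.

Depth: 4.54 cm × 10 = 45.4 mm.
1 mm over 1 m² is 1 L, so volume = 45.4 × 27205 = 1235107 L = 1240 m³.

1240 cubic metres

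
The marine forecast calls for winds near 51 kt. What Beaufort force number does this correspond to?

51 kt lies in the Beaufort 10 band (storm, 48–55 kt).

Beaufort force 10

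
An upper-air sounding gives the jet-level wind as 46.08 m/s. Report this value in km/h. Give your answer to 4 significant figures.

165.9 km/h

1 m/s = 3.6 km/h, so 46.08 × 3.6 = 165.9 km/h.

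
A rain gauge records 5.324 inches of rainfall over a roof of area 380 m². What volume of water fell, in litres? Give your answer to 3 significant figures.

Depth: 5.324 in × 25.4 = 135.2296 mm.
1 mm over 1 m² is 1 L, so volume = 135.2296 × 380 = 51387.248 L ≈ 51400 L.

51400 litres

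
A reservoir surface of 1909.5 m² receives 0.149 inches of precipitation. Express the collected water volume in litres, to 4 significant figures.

7227 litres

Depth: 0.149 in × 25.4 = 3.7846 mm.
1 mm over 1 m² is 1 L, so volume = 3.7846 × 1909.5 = 7226.6937 L ≈ 7227 L.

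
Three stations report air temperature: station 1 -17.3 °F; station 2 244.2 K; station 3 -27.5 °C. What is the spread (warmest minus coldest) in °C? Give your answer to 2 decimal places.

1.56 °C

station 1: -17.3 °F = -27.389 °C.
station 2: 244.2 K = -28.950 °C.
Spread: (-27.389) − (-28.950) = 1.561 °C.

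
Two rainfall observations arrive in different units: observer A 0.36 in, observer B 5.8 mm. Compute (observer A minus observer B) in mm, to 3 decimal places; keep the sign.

3.344 mm

observer A: 0.36 in = 9.14400 mm.
Difference: 9.14400 − 5.80000 = 3.344 mm.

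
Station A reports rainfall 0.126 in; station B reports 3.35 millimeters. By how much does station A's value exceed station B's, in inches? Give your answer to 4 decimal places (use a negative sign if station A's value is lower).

station B: 3.35 mm = 0.131890 in.
Difference: 0.126000 − 0.131890 = -0.0059 in.

-0.0059 in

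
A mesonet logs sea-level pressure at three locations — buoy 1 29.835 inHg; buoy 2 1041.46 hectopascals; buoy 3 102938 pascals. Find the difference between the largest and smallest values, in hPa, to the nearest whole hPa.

buoy 1: 29.835 inHg = 1010.33 hPa.
buoy 3: 102938 Pa = 1029.38 hPa.
Spread: 1041.46 − 1010.33 = 31 hPa.

31 hPa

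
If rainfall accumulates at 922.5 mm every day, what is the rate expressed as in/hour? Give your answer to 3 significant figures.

1.51 in/hour

922.5 mm/day × 0.0393701 in/mm × 0.0416667 day/hour = 1.51 in/hour.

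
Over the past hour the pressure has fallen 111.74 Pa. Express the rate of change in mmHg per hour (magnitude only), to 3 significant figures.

111.74 Pa / 1 h × 0.00750062 mmHg/Pa = 0.838 mmHg/h.

0.838 mmHg per hour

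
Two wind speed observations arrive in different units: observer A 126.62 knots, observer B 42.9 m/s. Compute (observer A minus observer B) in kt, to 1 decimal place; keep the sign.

observer B: 42.9 m/s = 83.391 kt.
Difference: 126.620 − 83.391 = 43.2 kt.

43.2 kt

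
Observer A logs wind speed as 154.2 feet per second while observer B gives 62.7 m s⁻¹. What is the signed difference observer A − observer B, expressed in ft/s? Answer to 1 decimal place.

-51.5 ft/s

observer B: 62.7 m/s = 205.709 ft/s.
Difference: 154.200 − 205.709 = -51.5 ft/s.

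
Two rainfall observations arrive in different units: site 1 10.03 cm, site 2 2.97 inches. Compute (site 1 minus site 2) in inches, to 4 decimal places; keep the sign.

0.9788 in

site 1: 10.03 cm = 3.948819 in.
Difference: 3.948819 − 2.970000 = 0.9788 in.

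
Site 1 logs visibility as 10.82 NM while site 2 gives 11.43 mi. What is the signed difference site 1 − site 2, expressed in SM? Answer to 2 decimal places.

site 1: 10.82 nmi = 12.4514 SM.
Difference: 12.4514 − 11.4300 = 1.02 SM.

1.02 SM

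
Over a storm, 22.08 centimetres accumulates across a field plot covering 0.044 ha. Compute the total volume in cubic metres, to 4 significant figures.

97.15 cubic metres

Depth: 22.08 cm × 10 = 220.8 mm.
Area: 0.044 ha = 440 m².
1 mm over 1 m² is 1 L, so volume = 220.8 × 440 = 97152 L = 97.15 m³.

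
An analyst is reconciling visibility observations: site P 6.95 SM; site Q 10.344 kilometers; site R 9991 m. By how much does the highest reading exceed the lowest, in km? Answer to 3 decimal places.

1.194 km

site P: 6.95 SM = 11.18494 km.
site R: 9991 m = 9.99100 km.
Spread: 11.18494 − 9.99100 = 1.194 km.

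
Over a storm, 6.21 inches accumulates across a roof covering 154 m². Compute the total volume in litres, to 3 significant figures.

Depth: 6.21 in × 25.4 = 157.734 mm.
1 mm over 1 m² is 1 L, so volume = 157.734 × 154 = 24291.036 L ≈ 24300 L.

24300 litres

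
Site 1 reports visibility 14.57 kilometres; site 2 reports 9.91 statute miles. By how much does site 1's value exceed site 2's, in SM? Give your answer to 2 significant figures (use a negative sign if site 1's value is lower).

site 1: 14.57 km = 9.0534 SM.
Difference: 9.0534 − 9.9100 = -0.86 SM.

-0.86 SM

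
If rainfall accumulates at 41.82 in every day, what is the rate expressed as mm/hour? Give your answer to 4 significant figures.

44.26 mm/hour

41.82 in/day × 25.4 mm/in × 0.0416667 day/hour = 44.26 mm/hour.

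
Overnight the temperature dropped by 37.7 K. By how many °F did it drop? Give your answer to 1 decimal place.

67.9 °F

Converting a difference, only the 9/5 scale factor applies: Δ°F = 37.7 × 1.8 = 67.9 °F.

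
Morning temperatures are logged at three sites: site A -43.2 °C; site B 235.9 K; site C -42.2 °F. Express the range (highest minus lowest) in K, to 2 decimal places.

5.95 K

site B: 235.9 K = -37.250 °C.
site C: -42.2 °F = -41.222 °C.
Spread: (-37.250) − (-43.200) = 5.950 °C.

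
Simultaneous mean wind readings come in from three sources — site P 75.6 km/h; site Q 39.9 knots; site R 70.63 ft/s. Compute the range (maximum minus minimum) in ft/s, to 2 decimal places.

3.29 ft/s

site P: 75.6 km/h = 68.8976 ft/s.
site Q: 39.9 kt = 67.3436 ft/s.
Spread: 70.6300 − 67.3436 = 3.29 ft/s.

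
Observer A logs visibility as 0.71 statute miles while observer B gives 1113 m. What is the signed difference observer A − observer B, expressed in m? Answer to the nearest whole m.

observer A: 0.71 SM = 1142.63 m.
Difference: 1142.63 − 1113.00 = 30 m.

30 m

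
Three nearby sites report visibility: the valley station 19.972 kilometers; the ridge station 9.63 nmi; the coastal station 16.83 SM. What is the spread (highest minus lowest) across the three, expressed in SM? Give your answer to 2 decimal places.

5.75 SM

the valley station: 19.972 km = 12.4100 SM.
the ridge station: 9.63 nmi = 11.0820 SM.
Spread: 16.8300 − 11.0820 = 5.75 SM.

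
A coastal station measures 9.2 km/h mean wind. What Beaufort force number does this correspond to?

9.2 km/h = 2.6 m/s, which is Beaufort 2 (light breeze, 1.6–3.3 m/s).

Beaufort force 2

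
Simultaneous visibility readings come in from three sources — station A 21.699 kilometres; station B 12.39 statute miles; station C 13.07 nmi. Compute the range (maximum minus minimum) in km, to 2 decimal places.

station B: 12.39 SM = 19.9398 km.
station C: 13.07 nmi = 24.2056 km.
Spread: 24.2056 − 19.9398 = 4.27 km.

4.27 km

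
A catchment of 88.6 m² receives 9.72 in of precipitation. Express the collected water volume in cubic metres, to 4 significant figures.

21.87 cubic metres

Depth: 9.72 in × 25.4 = 246.888 mm.
1 mm over 1 m² is 1 L, so volume = 246.888 × 88.6 = 21874.277 L = 21.87 m³.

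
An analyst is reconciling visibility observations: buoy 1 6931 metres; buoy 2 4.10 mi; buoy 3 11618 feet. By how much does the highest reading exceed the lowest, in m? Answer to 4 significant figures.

3390 m

buoy 2: 4.10 SM = 6598.31 m.
buoy 3: 11618 ft = 3541.17 m.
Spread: 6931.00 − 3541.17 = 3390 m.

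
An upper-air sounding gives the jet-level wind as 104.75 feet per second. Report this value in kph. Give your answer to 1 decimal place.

1 ft/s = 1.09728 km/h, so 104.75 × 1.09728 = 114.9 km/h.

114.9 km/h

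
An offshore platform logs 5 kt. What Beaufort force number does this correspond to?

Beaufort force 2

5 kt lies in the Beaufort 2 band (light breeze, 4–6 kt).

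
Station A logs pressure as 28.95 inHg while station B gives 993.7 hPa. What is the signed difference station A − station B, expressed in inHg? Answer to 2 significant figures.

station B: 993.7 hPa = 29.3439 inHg.
Difference: 28.9500 − 29.3439 = -0.39 inHg.

-0.39 inHg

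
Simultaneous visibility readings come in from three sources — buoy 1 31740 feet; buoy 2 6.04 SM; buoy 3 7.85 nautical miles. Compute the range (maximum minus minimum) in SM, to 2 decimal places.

3.02 SM

buoy 1: 31740 ft = 6.0114 SM.
buoy 3: 7.85 nmi = 9.0336 SM.
Spread: 9.0336 − 6.0114 = 3.02 SM.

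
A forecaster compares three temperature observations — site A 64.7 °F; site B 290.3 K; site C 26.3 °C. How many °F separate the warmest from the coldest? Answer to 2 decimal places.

16.47 °F

site A: 64.7 °F = 18.167 °C.
site B: 290.3 K = 17.150 °C.
Spread: 26.300 − 17.150 = 9.150 °C = 16.47 °F.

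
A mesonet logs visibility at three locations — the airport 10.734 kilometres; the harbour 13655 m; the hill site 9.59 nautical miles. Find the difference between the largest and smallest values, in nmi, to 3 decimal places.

the airport: 10.734 km = 5.79590 nmi.
the harbour: 13655 m = 7.37311 nmi.
Spread: 9.59000 − 5.79590 = 3.794 nmi.

3.794 nmi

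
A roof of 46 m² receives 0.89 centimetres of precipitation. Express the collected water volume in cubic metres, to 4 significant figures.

0.4094 cubic metres

Depth: 0.89 cm × 10 = 8.9 mm.
1 mm over 1 m² is 1 L, so volume = 8.9 × 46 = 409.4 L = 0.4094 m³.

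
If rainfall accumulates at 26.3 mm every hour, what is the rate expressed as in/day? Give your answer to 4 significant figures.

26.3 mm/hour × 0.0393701 in/mm × 24 hour/day = 24.85 in/day.

24.85 in/day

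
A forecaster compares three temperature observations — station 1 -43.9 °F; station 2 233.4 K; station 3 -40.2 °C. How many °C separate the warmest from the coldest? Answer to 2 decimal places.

2.42 °C

station 1: -43.9 °F = -42.167 °C.
station 2: 233.4 K = -39.750 °C.
Spread: (-39.750) − (-42.167) = 2.417 °C.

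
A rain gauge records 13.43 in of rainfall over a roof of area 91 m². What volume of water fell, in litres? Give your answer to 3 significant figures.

Depth: 13.43 in × 25.4 = 341.122 mm.
1 mm over 1 m² is 1 L, so volume = 341.122 × 91 = 31042.102 L ≈ 31000 L.

31000 litres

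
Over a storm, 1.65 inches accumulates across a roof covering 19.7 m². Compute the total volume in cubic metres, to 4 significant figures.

0.8256 cubic metres

Depth: 1.65 in × 25.4 = 41.91 mm.
1 mm over 1 m² is 1 L, so volume = 41.91 × 19.7 = 825.627 L = 0.8256 m³.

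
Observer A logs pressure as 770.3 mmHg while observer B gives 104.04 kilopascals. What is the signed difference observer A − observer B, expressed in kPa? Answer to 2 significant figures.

-1.3 kPa

observer A: 770.3 mmHg = 102.698 kPa.
Difference: 102.698 − 104.040 = -1.3 kPa.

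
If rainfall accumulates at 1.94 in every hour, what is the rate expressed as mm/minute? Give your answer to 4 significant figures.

0.8213 mm/minute

1.94 in/hour × 25.4 mm/in × 0.0166667 hour/minute = 0.8213 mm/minute.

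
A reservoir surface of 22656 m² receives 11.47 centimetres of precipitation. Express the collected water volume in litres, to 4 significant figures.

2599000 litres

Depth: 11.47 cm × 10 = 114.7 mm.
1 mm over 1 m² is 1 L, so volume = 114.7 × 22656 = 2598643.2 L ≈ 2599000 L.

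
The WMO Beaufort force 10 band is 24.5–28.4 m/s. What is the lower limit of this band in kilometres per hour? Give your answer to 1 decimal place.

88.2 km/h

24.5–28.4 m/s × 3.6 = 88.2–102.2 km/h.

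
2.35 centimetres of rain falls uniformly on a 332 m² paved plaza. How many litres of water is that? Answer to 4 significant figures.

7802 litres

Depth: 2.35 cm × 10 = 23.5 mm.
1 mm over 1 m² is 1 L, so volume = 23.5 × 332 = 7802 L.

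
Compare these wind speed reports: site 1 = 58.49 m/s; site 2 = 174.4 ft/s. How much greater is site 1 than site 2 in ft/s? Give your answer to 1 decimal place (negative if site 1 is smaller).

17.5 ft/s

site 1: 58.49 m/s = 191.896 ft/s.
Difference: 191.896 − 174.400 = 17.5 ft/s.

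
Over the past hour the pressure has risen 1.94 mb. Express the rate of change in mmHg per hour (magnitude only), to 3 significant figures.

1.94 mb / 1 h × 0.750062 mmHg/mb = 1.46 mmHg/h.

1.46 mmHg per hour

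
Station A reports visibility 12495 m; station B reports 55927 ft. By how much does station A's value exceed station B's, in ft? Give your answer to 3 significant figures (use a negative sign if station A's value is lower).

station A: 12495 m = 40994.09 ft.
Difference: 40994.09 − 55927.00 = -14900 ft.

-14900 ft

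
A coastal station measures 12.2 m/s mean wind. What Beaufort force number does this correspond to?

12.2 m/s lies in the Beaufort 6 band (strong breeze, 10.8–13.8 m/s).

Beaufort force 6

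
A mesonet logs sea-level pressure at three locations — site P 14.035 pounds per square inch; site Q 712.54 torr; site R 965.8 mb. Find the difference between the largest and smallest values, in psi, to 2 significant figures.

site Q: 712.54 mmHg = 13.7782 psi.
site R: 965.8 mb = 14.0077 psi.
Spread: 14.0350 − 13.7782 = 0.26 psi.

0.26 psi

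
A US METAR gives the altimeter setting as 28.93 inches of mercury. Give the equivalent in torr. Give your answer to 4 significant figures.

734.8 mmHg

1 inHg = 25.4 mmHg, so 28.93 × 25.4 = 734.8 mmHg.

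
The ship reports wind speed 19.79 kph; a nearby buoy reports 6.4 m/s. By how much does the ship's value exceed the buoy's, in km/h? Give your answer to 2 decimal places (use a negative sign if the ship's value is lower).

-3.25 km/h

the buoy: 6.4 m/s = 23.0400 km/h.
Difference: 19.7900 − 23.0400 = -3.25 km/h.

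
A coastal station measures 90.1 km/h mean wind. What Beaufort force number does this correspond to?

90.1 km/h = 25.0 m/s, which is Beaufort 10 (storm, 24.5–28.4 m/s).

Beaufort force 10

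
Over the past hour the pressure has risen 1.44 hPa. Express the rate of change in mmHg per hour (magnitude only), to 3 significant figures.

1.44 hPa / 1 h × 0.750062 mmHg/hPa = 1.08 mmHg/h.

1.08 mmHg per hour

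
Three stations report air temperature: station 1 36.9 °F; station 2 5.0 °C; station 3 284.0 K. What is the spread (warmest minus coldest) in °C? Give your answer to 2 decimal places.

station 1: 36.9 °F = 2.722 °C.
station 3: 284.0 K = 10.850 °C.
Spread: 10.850 − 2.722 = 8.128 °C.

8.13 °C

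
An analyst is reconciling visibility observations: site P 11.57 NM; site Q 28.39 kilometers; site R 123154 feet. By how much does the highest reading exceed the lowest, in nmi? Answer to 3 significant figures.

site Q: 28.39 km = 15.3294 nmi.
site R: 123154 ft = 20.2685 nmi.
Spread: 20.2685 − 11.5700 = 8.70 nmi.

8.70 nmi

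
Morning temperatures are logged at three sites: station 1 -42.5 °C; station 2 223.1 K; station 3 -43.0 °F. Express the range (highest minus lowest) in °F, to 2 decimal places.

station 2: 223.1 K = -50.050 °C.
station 3: -43.0 °F = -41.667 °C.
Spread: (-41.667) − (-50.050) = 8.383 °C = 15.09 °F.

15.09 °F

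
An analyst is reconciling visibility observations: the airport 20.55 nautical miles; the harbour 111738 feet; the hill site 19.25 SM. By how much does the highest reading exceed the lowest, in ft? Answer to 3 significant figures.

the airport: 20.55 nmi = 124864.17 ft.
the hill site: 19.25 SM = 101640.00 ft.
Spread: 124864.17 − 101640.00 = 23200 ft.

23200 ft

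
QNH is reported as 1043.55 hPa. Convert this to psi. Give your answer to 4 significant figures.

1 hPa = 0.0145038 psi, so 1043.55 × 0.0145038 = 15.14 psi.

15.14 psi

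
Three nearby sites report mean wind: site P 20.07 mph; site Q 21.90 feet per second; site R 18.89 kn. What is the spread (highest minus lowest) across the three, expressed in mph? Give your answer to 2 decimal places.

site Q: 21.90 ft/s = 14.9318 mph.
site R: 18.89 kt = 21.7382 mph.
Spread: 21.7382 − 14.9318 = 6.81 mph.

6.81 mph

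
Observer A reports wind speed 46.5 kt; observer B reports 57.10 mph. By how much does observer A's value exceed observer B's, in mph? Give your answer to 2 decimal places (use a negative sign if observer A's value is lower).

observer A: 46.5 kt = 53.5112 mph.
Difference: 53.5112 − 57.1000 = -3.59 mph.

-3.59 mph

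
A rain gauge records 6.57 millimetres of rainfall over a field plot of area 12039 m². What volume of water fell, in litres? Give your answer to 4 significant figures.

79100 litres

1 mm over 1 m² is 1 L, so volume = 6.57 × 12039 = 79096.23 L ≈ 79100 L.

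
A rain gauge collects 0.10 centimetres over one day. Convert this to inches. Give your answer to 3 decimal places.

1 cm = 0.393701 in, so 0.10 × 0.393701 = 0.039 in.

0.039 in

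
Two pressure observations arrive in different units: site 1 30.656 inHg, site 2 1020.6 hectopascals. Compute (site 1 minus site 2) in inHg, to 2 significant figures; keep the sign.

0.52 inHg

site 2: 1020.6 hPa = 30.1383 inHg.
Difference: 30.6560 − 30.1383 = 0.52 inHg.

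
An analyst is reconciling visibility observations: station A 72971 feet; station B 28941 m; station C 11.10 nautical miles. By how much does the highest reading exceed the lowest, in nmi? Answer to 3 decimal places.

4.527 nmi

station A: 72971 ft = 12.00948 nmi.
station B: 28941 m = 15.62689 nmi.
Spread: 15.62689 − 11.10000 = 4.527 nmi.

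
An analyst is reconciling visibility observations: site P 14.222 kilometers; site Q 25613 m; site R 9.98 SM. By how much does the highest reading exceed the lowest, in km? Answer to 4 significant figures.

site Q: 25613 m = 25.6130 km.
site R: 9.98 SM = 16.0613 km.
Spread: 25.6130 − 14.2220 = 11.39 km.

11.39 km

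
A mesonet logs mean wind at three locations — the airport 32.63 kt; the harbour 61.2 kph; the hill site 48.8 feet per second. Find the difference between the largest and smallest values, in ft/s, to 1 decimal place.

the airport: 32.63 kt = 55.073 ft/s.
the harbour: 61.2 km/h = 55.774 ft/s.
Spread: 55.774 − 48.800 = 7.0 ft/s.

7.0 ft/s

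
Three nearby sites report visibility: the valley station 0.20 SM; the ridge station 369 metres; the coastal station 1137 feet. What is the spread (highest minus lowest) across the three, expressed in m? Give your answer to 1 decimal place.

47.1 m

the valley station: 0.20 SM = 321.869 m.
the coastal station: 1137 ft = 346.558 m.
Spread: 369.000 − 321.869 = 47.1 m.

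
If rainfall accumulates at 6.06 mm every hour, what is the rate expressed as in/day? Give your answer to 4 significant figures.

5.726 in/day

6.06 mm/hour × 0.0393701 in/mm × 24 hour/day = 5.726 in/day.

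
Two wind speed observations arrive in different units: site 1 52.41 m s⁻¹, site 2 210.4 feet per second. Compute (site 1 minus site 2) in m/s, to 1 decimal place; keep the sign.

-11.7 m/s

site 2: 210.4 ft/s = 64.130 m/s.
Difference: 52.410 − 64.130 = -11.7 m/s.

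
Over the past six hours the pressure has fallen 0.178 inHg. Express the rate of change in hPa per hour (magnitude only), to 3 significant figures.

0.178 inHg / 6 h × 33.8639 hPa/inHg = 1.00 hPa/h.

1.00 hPa per hour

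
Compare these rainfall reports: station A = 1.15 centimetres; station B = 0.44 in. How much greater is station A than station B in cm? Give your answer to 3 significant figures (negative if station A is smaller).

0.0324 cm

station B: 0.44 in = 1.117600 cm.
Difference: 1.150000 − 1.117600 = 0.0324 cm.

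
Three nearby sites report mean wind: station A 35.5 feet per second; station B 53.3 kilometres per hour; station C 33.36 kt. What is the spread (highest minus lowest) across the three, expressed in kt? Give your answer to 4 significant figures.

station A: 35.5 ft/s = 21.0332 kt.
station B: 53.3 km/h = 28.7797 kt.
Spread: 33.3600 − 21.0332 = 12.33 kt.

12.33 kt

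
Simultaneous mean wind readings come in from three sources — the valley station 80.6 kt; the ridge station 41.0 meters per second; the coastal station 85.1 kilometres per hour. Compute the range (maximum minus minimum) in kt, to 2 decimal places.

the ridge station: 41.0 m/s = 79.6976 kt.
the coastal station: 85.1 km/h = 45.9503 kt.
Spread: 80.6000 − 45.9503 = 34.65 kt.

34.65 kt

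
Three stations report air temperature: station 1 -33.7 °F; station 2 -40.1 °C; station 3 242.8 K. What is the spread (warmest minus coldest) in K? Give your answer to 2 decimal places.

station 1: -33.7 °F = -36.500 °C.
station 3: 242.8 K = -30.350 °C.
Spread: (-30.350) − (-40.100) = 9.750 °C.

9.75 K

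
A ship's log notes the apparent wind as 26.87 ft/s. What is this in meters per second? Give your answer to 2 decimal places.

8.19 m/s

1 ft/s = 0.3048 m/s, so 26.87 × 0.3048 = 8.19 m/s.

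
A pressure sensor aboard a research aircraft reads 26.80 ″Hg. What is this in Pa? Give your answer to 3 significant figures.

1 inHg = 3386.39 Pa, so 26.80 × 3386.39 = 90800 Pa.

90800 Pa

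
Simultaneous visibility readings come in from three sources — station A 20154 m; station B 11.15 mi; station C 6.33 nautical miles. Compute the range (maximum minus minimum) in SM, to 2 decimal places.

station A: 20154 m = 12.5231 SM.
station C: 6.33 nmi = 7.2844 SM.
Spread: 12.5231 − 7.2844 = 5.24 SM.

5.24 SM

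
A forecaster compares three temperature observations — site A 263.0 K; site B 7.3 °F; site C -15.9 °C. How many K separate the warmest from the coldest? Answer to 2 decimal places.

site A: 263.0 K = -10.150 °C.
site B: 7.3 °F = -13.722 °C.
Spread: (-10.150) − (-15.900) = 5.750 °C.

5.75 K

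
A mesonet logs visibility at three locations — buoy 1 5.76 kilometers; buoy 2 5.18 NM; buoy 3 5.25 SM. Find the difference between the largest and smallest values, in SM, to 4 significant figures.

buoy 1: 5.76 km = 3.57910 SM.
buoy 2: 5.18 nmi = 5.96104 SM.
Spread: 5.96104 − 3.57910 = 2.382 SM.

2.382 SM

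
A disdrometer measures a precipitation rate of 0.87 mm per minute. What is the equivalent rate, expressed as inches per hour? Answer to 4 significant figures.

0.87 mm/minute × 0.0393701 in/mm × 60 minute/hour = 2.055 in/hour.

2.055 in/hour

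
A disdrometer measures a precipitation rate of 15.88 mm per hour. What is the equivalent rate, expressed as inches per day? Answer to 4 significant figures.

15.00 in/day

15.88 mm/hour × 0.0393701 in/mm × 24 hour/day = 15.00 in/day.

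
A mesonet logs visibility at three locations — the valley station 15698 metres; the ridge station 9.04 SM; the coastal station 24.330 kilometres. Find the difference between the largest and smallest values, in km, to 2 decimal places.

9.78 km

the valley station: 15698 m = 15.6980 km.
the ridge station: 9.04 SM = 14.5485 km.
Spread: 24.3300 − 14.5485 = 9.78 km.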